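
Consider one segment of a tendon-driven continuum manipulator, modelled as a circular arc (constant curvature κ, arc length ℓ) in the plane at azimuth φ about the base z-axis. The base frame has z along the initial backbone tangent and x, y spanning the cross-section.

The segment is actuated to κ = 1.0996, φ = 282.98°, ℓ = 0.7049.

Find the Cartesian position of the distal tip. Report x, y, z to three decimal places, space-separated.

θ = κ·ℓ = 1.0996 × 0.7049 = 0.77511 rad
ρ = (1 − cos θ)/κ = (1 − 0.71435)/1.0996 = 0.25978
z = sin θ / κ = 0.69979/1.0996 = 0.63641
x = ρ cos φ = 0.25978 × cos(282.98°) = 0.05835
y = ρ sin φ = 0.25978 × sin(282.98°) = -0.25314

0.058 -0.253 0.636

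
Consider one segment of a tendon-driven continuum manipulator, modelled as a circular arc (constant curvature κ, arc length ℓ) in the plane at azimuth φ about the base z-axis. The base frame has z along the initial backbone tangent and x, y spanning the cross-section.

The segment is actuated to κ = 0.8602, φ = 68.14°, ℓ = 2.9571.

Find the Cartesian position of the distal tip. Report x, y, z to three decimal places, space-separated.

θ = κ·ℓ = 0.8602 × 2.9571 = 2.54370 rad
ρ = (1 − cos θ)/κ = (1 − -0.82652)/0.8602 = 2.12337
z = sin θ / κ = 0.56290/0.8602 = 0.65439
x = ρ cos φ = 2.12337 × cos(68.14°) = 0.79062
y = ρ sin φ = 2.12337 × sin(68.14°) = 1.97069

0.791 1.971 0.654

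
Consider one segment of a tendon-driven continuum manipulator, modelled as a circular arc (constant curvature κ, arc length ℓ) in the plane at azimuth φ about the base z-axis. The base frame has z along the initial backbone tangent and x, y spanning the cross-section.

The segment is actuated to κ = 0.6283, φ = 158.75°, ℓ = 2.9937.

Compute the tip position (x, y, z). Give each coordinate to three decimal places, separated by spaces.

-1.936 0.753 1.516

θ = κ·ℓ = 0.6283 × 2.9937 = 1.88094 rad
ρ = (1 − cos θ)/κ = (1 − -0.30520)/0.6283 = 2.07735
z = sin θ / κ = 0.95229/0.6283 = 1.51566
x = ρ cos φ = 2.07735 × cos(158.75°) = -1.93610
y = ρ sin φ = 2.07735 × sin(158.75°) = 0.75291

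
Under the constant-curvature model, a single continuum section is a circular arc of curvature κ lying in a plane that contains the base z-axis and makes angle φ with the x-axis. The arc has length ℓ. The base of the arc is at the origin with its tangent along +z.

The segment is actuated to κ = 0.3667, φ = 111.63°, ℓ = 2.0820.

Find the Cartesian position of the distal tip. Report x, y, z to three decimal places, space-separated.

-0.279 0.704 1.886

θ = κ·ℓ = 0.3667 × 2.0820 = 0.76347 rad
ρ = (1 − cos θ)/κ = (1 − 0.72244)/0.3667 = 0.75691
z = sin θ / κ = 0.69143/0.3667 = 1.88555
x = ρ cos φ = 0.75691 × cos(111.63°) = -0.27901
y = ρ sin φ = 0.75691 × sin(111.63°) = 0.70361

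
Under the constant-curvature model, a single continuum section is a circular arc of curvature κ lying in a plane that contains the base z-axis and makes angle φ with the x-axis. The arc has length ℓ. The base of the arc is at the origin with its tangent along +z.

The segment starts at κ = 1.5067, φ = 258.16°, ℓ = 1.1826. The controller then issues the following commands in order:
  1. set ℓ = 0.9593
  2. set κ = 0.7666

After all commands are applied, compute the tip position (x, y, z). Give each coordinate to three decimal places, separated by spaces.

initial: κ=1.5067, φ=258.16°, ℓ=1.1826
cmd 1: set ℓ=0.9593 → (κ,φ,ℓ)=(1.5067,258.16°,0.9593) → tip=(-0.1191,-0.5683,0.6585)
cmd 2: set κ=0.7666 → (κ,φ,ℓ)=(0.7666,258.16°,0.9593) → tip=(-0.0692,-0.3299,0.8751)

-0.069 -0.330 0.875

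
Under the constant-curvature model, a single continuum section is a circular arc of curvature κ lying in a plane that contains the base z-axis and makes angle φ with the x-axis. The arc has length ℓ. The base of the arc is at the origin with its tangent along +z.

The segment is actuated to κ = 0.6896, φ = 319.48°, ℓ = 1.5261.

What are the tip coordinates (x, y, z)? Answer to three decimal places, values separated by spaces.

0.556 -0.475 1.260

θ = κ·ℓ = 0.6896 × 1.5261 = 1.05240 rad
ρ = (1 − cos θ)/κ = (1 − 0.49549)/0.6896 = 0.73160
z = sin θ / κ = 0.86861/0.6896 = 1.25959
x = ρ cos φ = 0.73160 × cos(319.48°) = 0.55615
y = ρ sin φ = 0.73160 × sin(319.48°) = -0.47533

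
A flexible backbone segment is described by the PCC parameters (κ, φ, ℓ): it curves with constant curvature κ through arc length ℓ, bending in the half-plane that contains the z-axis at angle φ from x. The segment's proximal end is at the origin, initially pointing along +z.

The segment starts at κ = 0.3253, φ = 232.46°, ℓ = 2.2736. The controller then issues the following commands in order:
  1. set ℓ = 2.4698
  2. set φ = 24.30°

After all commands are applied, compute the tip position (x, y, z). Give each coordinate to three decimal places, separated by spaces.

0.857 0.387 2.213

initial: κ=0.3253, φ=232.46°, ℓ=2.2736
cmd 1: set ℓ=2.4698 → (κ,φ,ℓ)=(0.3253,232.46°,2.4698) → tip=(-0.5727,-0.7453,2.2125)
cmd 2: set φ=24.30° → (κ,φ,ℓ)=(0.3253,24.30°,2.4698) → tip=(0.8566,0.3868,2.2125)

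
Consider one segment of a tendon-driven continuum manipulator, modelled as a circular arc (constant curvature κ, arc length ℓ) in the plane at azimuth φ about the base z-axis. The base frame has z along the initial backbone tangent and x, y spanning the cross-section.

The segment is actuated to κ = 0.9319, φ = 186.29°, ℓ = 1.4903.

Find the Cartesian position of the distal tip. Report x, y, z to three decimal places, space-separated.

-0.874 -0.096 1.055

θ = κ·ℓ = 0.9319 × 1.4903 = 1.38881 rad
ρ = (1 − cos θ)/κ = (1 − 0.18098)/0.9319 = 0.87887
z = sin θ / κ = 0.98349/0.9319 = 1.05536
x = ρ cos φ = 0.87887 × cos(186.29°) = -0.87358
y = ρ sin φ = 0.87887 × sin(186.29°) = -0.09629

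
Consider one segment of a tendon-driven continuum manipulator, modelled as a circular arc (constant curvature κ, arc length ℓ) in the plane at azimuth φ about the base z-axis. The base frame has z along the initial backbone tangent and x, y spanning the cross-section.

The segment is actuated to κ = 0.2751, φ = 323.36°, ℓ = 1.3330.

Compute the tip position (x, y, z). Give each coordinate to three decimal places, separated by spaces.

θ = κ·ℓ = 0.2751 × 1.3330 = 0.36671 rad
ρ = (1 − cos θ)/κ = (1 − 0.93351)/0.2751 = 0.24168
z = sin θ / κ = 0.35854/0.2751 = 1.30332
x = ρ cos φ = 0.24168 × cos(323.36°) = 0.19393
y = ρ sin φ = 0.24168 × sin(323.36°) = -0.14423

0.194 -0.144 1.303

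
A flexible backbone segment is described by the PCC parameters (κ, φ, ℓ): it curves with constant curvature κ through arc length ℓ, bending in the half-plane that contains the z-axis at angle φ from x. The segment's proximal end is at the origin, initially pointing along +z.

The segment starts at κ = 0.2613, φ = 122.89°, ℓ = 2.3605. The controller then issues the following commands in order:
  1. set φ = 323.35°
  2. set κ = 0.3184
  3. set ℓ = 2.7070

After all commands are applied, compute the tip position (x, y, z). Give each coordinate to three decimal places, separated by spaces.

0.879 -0.654 2.384

initial: κ=0.2613, φ=122.89°, ℓ=2.3605
cmd 1: set φ=323.35° → (κ,φ,ℓ)=(0.2613,323.35°,2.3605) → tip=(0.5658,-0.4209,2.2136)
cmd 2: set κ=0.3184 → (κ,φ,ℓ)=(0.3184,323.35°,2.3605) → tip=(0.6788,-0.5050,2.1445)
cmd 3: set ℓ=2.7070 → (κ,φ,ℓ)=(0.3184,323.35°,2.7070) → tip=(0.8794,-0.6543,2.3841)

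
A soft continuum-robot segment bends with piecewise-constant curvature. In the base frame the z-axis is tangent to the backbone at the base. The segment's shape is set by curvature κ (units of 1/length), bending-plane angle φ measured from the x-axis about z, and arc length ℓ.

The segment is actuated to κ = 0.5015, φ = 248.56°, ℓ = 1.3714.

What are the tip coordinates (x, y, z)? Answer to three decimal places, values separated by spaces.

θ = κ·ℓ = 0.5015 × 1.3714 = 0.68776 rad
ρ = (1 − cos θ)/κ = (1 − 0.77267)/0.5015 = 0.45330
z = sin θ / κ = 0.63481/0.5015 = 1.26581
x = ρ cos φ = 0.45330 × cos(248.56°) = -0.16569
y = ρ sin φ = 0.45330 × sin(248.56°) = -0.42193

-0.166 -0.422 1.266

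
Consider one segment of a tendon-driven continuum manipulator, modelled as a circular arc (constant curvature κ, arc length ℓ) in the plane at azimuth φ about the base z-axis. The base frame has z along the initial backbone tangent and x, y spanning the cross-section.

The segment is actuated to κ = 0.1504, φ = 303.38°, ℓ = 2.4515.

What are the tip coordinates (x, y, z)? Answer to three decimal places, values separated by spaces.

θ = κ·ℓ = 0.1504 × 2.4515 = 0.36871 rad
ρ = (1 − cos θ)/κ = (1 − 0.93279)/0.1504 = 0.44684
z = sin θ / κ = 0.36041/0.1504 = 2.39633
x = ρ cos φ = 0.44684 × cos(303.38°) = 0.24585
y = ρ sin φ = 0.44684 × sin(303.38°) = -0.37313

0.246 -0.373 2.396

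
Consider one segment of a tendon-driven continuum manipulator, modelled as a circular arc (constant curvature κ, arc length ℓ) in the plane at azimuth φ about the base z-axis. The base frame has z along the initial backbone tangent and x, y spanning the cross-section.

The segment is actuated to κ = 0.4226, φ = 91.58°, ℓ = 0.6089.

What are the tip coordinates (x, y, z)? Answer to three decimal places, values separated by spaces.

-0.002 0.078 0.602

θ = κ·ℓ = 0.4226 × 0.6089 = 0.25732 rad
ρ = (1 − cos θ)/κ = (1 − 0.96708)/0.4226 = 0.07791
z = sin θ / κ = 0.25449/0.4226 = 0.60220
x = ρ cos φ = 0.07791 × cos(91.58°) = -0.00215
y = ρ sin φ = 0.07791 × sin(91.58°) = 0.07788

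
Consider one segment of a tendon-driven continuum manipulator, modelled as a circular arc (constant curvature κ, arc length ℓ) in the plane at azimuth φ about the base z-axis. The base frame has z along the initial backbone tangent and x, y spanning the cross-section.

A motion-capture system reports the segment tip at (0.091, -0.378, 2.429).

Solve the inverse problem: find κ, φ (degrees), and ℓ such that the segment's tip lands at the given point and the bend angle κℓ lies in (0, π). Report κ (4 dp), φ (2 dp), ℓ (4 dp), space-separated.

0.1285 283.54 2.4703

ρ = √(x²+y²) = √(0.091² + -0.378²) = 0.38880
φ = atan2(y, x) mod 360° = atan2(-0.378, 0.091) = 283.5359°
|p|² = ρ² + z² = 0.38880² + 2.429² = 6.05121
κ = 2ρ / |p|² = 2×0.38880 / 6.05121 = 0.12850
θ = 2·atan2(ρ, z) = 2·atan2(0.38880, 2.429) = 0.31744 rad
ℓ = θ/κ = 0.31744/0.12850 = 2.47028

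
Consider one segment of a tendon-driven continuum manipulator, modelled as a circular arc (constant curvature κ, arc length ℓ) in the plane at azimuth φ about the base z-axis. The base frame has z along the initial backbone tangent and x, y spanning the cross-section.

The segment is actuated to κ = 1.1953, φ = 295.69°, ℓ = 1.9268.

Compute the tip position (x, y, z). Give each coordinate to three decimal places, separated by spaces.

θ = κ·ℓ = 1.1953 × 1.9268 = 2.30310 rad
ρ = (1 − cos θ)/κ = (1 − -0.66859)/1.1953 = 1.39596
z = sin θ / κ = 0.74363/1.1953 = 0.62213
x = ρ cos φ = 1.39596 × cos(295.69°) = 0.60515
y = ρ sin φ = 1.39596 × sin(295.69°) = -1.25797

0.605 -1.258 0.622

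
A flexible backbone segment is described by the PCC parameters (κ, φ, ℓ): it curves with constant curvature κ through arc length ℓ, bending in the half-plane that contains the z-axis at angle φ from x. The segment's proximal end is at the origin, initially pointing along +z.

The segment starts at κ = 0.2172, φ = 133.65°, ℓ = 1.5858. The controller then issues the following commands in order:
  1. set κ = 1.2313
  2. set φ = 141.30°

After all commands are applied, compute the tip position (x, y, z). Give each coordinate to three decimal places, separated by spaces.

-0.870 0.697 0.754

initial: κ=0.2172, φ=133.65°, ℓ=1.5858
cmd 1: set κ=1.2313 → (κ,φ,ℓ)=(1.2313,133.65°,1.5858) → tip=(-0.7695,0.8066,0.7537)
cmd 2: set φ=141.30° → (κ,φ,ℓ)=(1.2313,141.30°,1.5858) → tip=(-0.8700,0.6970,0.7537)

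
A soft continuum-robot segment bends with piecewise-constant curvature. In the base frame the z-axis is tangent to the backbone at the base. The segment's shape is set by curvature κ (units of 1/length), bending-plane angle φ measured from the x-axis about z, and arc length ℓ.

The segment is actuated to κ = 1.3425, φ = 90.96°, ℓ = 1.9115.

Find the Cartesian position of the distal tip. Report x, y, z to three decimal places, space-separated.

-0.023 1.370 0.405

θ = κ·ℓ = 1.3425 × 1.9115 = 2.56619 rad
ρ = (1 − cos θ)/κ = (1 − -0.83897)/1.3425 = 1.36981
z = sin θ / κ = 0.54417/1.3425 = 0.40534
x = ρ cos φ = 1.36981 × cos(90.96°) = -0.02295
y = ρ sin φ = 1.36981 × sin(90.96°) = 1.36962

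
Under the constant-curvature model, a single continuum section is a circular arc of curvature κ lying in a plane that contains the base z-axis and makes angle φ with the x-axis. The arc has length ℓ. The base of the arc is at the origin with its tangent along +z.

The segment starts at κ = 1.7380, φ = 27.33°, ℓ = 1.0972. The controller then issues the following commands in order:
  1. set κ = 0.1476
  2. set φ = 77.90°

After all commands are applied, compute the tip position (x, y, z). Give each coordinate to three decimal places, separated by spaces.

initial: κ=1.7380, φ=27.33°, ℓ=1.0972
cmd 1: set κ=0.1476 → (κ,φ,ℓ)=(0.1476,27.33°,1.0972) → tip=(0.0788,0.0407,1.0924)
cmd 2: set φ=77.90° → (κ,φ,ℓ)=(0.1476,77.90°,1.0972) → tip=(0.0186,0.0867,1.0924)

0.019 0.087 1.092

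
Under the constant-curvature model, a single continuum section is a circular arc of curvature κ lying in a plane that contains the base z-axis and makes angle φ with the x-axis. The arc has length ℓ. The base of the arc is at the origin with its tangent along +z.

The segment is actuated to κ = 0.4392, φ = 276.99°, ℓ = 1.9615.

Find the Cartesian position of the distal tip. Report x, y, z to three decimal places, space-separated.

θ = κ·ℓ = 0.4392 × 1.9615 = 0.86149 rad
ρ = (1 − cos θ)/κ = (1 − 0.65131)/0.4392 = 0.79393
z = sin θ / κ = 0.75881/0.4392 = 1.72772
x = ρ cos φ = 0.79393 × cos(276.99°) = 0.09662
y = ρ sin φ = 0.79393 × sin(276.99°) = -0.78803

0.097 -0.788 1.728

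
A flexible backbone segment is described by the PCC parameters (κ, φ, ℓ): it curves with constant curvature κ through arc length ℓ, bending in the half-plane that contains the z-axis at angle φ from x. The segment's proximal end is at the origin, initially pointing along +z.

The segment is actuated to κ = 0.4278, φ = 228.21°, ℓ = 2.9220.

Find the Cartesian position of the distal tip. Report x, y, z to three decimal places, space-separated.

-1.067 -1.193 2.218

θ = κ·ℓ = 0.4278 × 2.9220 = 1.25003 rad
ρ = (1 − cos θ)/κ = (1 − 0.31529)/0.4278 = 1.60053
z = sin θ / κ = 0.94899/0.4278 = 2.21831
x = ρ cos φ = 1.60053 × cos(228.21°) = -1.06660
y = ρ sin φ = 1.60053 × sin(228.21°) = -1.19334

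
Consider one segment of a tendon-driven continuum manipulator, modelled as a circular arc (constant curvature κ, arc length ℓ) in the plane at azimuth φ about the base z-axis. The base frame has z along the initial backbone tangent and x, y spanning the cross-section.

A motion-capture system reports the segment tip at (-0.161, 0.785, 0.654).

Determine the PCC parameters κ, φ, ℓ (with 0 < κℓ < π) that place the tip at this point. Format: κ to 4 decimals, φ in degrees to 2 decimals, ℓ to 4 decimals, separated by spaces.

ρ = √(x²+y²) = √(-0.161² + 0.785²) = 0.80134
φ = atan2(y, x) mod 360° = atan2(0.785, -0.161) = 101.5904°
|p|² = ρ² + z² = 0.80134² + 0.654² = 1.06986
κ = 2ρ / |p|² = 2×0.80134 / 1.06986 = 1.49803
θ = 2·atan2(ρ, z) = 2·atan2(0.80134, 0.654) = 1.77259 rad
ℓ = θ/κ = 1.77259/1.49803 = 1.18329

1.4980 101.59 1.1833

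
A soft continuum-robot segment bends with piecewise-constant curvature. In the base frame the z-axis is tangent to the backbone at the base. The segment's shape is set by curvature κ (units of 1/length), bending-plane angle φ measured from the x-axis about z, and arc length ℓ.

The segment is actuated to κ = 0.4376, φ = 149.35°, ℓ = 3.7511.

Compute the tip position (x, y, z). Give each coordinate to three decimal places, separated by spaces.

θ = κ·ℓ = 0.4376 × 3.7511 = 1.64148 rad
ρ = (1 − cos θ)/κ = (1 − -0.07063)/0.4376 = 2.44659
z = sin θ / κ = 0.99750/0.4376 = 2.27949
x = ρ cos φ = 2.44659 × cos(149.35°) = -2.10479
y = ρ sin φ = 2.44659 × sin(149.35°) = 1.24725

-2.105 1.247 2.279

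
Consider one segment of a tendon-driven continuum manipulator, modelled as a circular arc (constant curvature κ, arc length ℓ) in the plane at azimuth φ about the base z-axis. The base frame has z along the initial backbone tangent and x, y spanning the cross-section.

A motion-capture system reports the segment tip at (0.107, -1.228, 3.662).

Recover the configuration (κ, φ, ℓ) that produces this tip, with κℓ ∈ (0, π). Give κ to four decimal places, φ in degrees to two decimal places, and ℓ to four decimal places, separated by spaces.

ρ = √(x²+y²) = √(0.107² + -1.228²) = 1.23265
φ = atan2(y, x) mod 360° = atan2(-1.228, 0.107) = 274.9798°
|p|² = ρ² + z² = 1.23265² + 3.662² = 14.92968
κ = 2ρ / |p|² = 2×1.23265 / 14.92968 = 0.16513
θ = 2·atan2(ρ, z) = 2·atan2(1.23265, 3.662) = 0.64939 rad
ℓ = θ/κ = 0.64939/0.16513 = 3.93263

0.1651 274.98 3.9326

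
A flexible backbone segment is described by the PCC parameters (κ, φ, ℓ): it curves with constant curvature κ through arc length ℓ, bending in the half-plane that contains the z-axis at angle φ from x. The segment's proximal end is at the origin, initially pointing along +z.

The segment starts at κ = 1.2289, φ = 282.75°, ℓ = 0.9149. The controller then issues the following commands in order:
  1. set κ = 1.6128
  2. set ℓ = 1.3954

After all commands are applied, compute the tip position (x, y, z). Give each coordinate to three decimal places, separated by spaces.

0.223 -0.985 0.482

initial: κ=1.2289, φ=282.75°, ℓ=0.9149
cmd 1: set κ=1.6128 → (κ,φ,ℓ)=(1.6128,282.75°,0.9149) → tip=(0.1238,-0.5472,0.6172)
cmd 2: set ℓ=1.3954 → (κ,φ,ℓ)=(1.6128,282.75°,1.3954) → tip=(0.2229,-0.9849,0.4822)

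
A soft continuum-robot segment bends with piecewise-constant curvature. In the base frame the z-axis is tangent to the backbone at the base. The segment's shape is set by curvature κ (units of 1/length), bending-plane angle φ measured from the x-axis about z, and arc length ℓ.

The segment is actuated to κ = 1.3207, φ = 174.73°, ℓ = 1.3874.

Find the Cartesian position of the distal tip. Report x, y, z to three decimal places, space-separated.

-0.949 0.088 0.731

θ = κ·ℓ = 1.3207 × 1.3874 = 1.83234 rad
ρ = (1 − cos θ)/κ = (1 − -0.25857)/1.3207 = 0.95296
z = sin θ / κ = 0.96599/1.3207 = 0.73142
x = ρ cos φ = 0.95296 × cos(174.73°) = -0.94893
y = ρ sin φ = 0.95296 × sin(174.73°) = 0.08753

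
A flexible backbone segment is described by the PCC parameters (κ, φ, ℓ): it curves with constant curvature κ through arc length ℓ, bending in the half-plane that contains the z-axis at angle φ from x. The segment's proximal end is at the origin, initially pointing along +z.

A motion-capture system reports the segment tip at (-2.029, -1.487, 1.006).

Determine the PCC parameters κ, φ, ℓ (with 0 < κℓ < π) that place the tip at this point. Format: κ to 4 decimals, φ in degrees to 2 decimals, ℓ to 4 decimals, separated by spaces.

0.6854 216.24 3.4733

ρ = √(x²+y²) = √(-2.029² + -1.487²) = 2.51555
φ = atan2(y, x) mod 360° = atan2(-1.487, -2.029) = 216.2367°
|p|² = ρ² + z² = 2.51555² + 1.006² = 7.34005
κ = 2ρ / |p|² = 2×2.51555 / 7.34005 = 0.68543
θ = 2·atan2(ρ, z) = 2·atan2(2.51555, 1.006) = 2.38073 rad
ℓ = θ/κ = 2.38073/0.68543 = 3.47333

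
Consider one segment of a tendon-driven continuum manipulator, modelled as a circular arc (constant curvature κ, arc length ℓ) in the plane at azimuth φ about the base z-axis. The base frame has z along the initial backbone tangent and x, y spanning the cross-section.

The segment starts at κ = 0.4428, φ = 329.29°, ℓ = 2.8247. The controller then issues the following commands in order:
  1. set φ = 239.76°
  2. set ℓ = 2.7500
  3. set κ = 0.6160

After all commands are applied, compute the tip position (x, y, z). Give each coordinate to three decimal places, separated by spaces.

initial: κ=0.4428, φ=329.29°, ℓ=2.8247
cmd 1: set φ=239.76° → (κ,φ,ℓ)=(0.4428,239.76°,2.8247) → tip=(-0.7796,-1.3373,2.1437)
cmd 2: set ℓ=2.7500 → (κ,φ,ℓ)=(0.4428,239.76°,2.7500) → tip=(-0.7441,-1.2764,2.1190)
cmd 3: set κ=0.6160 → (κ,φ,ℓ)=(0.6160,239.76°,2.7500) → tip=(-0.9180,-1.5748,1.6111)

-0.918 -1.575 1.611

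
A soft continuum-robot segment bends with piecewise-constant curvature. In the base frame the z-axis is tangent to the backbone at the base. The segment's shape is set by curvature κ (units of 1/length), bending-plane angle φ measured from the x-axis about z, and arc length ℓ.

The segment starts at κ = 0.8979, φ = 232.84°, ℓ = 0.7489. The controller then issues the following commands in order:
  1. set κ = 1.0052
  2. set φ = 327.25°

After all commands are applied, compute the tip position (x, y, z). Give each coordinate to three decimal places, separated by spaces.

0.226 -0.145 0.680

initial: κ=0.8979, φ=232.84°, ℓ=0.7489
cmd 1: set κ=1.0052 → (κ,φ,ℓ)=(1.0052,232.84°,0.7489) → tip=(-0.1624,-0.2142,0.6801)
cmd 2: set φ=327.25° → (κ,φ,ℓ)=(1.0052,327.25°,0.7489) → tip=(0.2261,-0.1454,0.6801)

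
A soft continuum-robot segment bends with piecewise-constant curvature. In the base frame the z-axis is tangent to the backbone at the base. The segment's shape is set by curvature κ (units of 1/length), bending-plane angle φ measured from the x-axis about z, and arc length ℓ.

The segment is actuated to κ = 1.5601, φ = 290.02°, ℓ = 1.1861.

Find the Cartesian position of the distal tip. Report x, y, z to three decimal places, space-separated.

0.280 -0.768 0.616

θ = κ·ℓ = 1.5601 × 1.1861 = 1.85043 rad
ρ = (1 − cos θ)/κ = (1 − -0.27601)/1.5601 = 0.81790
z = sin θ / κ = 0.96116/1.5601 = 0.61609
x = ρ cos φ = 0.81790 × cos(290.02°) = 0.28001
y = ρ sin φ = 0.81790 × sin(290.02°) = -0.76848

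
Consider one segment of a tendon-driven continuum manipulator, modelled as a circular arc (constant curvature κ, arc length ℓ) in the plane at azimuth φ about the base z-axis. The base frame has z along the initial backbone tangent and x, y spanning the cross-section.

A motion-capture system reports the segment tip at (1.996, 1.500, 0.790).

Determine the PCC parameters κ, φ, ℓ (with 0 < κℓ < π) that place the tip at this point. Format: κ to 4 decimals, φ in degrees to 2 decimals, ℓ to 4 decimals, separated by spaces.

ρ = √(x²+y²) = √(1.996² + 1.500²) = 2.49680
φ = atan2(y, x) mod 360° = atan2(1.500, 1.996) = 36.9250°
|p|² = ρ² + z² = 2.49680² + 0.790² = 6.85812
κ = 2ρ / |p|² = 2×2.49680 / 6.85812 = 0.72813
θ = 2·atan2(ρ, z) = 2·atan2(2.49680, 0.790) = 2.52872 rad
ℓ = θ/κ = 2.52872/0.72813 = 3.47289

0.7281 36.92 3.4729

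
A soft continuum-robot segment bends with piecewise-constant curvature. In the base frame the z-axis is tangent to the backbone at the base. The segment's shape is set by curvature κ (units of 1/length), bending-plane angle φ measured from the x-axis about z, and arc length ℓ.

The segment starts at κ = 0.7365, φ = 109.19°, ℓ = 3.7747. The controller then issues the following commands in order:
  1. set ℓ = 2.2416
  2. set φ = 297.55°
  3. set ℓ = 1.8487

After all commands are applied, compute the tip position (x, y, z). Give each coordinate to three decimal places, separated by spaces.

initial: κ=0.7365, φ=109.19°, ℓ=3.7747
cmd 1: set ℓ=2.2416 → (κ,φ,ℓ)=(0.7365,109.19°,2.2416) → tip=(-0.4820,1.3850,1.3534)
cmd 2: set φ=297.55° → (κ,φ,ℓ)=(0.7365,297.55°,2.2416) → tip=(0.6783,-1.3002,1.3534)
cmd 3: set ℓ=1.8487 → (κ,φ,ℓ)=(0.7365,297.55°,1.8487) → tip=(0.4976,-0.9538,1.3282)

0.498 -0.954 1.328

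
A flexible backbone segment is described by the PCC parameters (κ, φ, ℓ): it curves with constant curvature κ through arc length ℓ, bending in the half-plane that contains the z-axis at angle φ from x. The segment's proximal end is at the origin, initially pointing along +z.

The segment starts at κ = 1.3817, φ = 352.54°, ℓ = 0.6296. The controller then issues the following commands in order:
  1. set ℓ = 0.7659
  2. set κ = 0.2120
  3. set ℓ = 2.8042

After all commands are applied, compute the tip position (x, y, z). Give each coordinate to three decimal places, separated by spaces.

initial: κ=1.3817, φ=352.54°, ℓ=0.6296
cmd 1: set ℓ=0.7659 → (κ,φ,ℓ)=(1.3817,352.54°,0.7659) → tip=(0.3657,-0.0479,0.6307)
cmd 2: set κ=0.2120 → (κ,φ,ℓ)=(0.2120,352.54°,0.7659) → tip=(0.0615,-0.0081,0.7625)
cmd 3: set ℓ=2.8042 → (κ,φ,ℓ)=(0.2120,352.54°,2.8042) → tip=(0.8024,-0.1051,2.6419)

0.802 -0.105 2.642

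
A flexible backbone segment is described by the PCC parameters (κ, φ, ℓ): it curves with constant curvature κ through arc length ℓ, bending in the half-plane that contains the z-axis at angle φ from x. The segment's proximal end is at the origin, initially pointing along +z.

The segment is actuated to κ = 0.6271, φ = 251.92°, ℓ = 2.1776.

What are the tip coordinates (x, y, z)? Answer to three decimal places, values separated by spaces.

θ = κ·ℓ = 0.6271 × 2.1776 = 1.36557 rad
ρ = (1 − cos θ)/κ = (1 − 0.20379)/0.6271 = 1.26968
z = sin θ / κ = 0.97902/0.6271 = 1.56118
x = ρ cos φ = 1.26968 × cos(251.92°) = -0.39404
y = ρ sin φ = 1.26968 × sin(251.92°) = -1.20699

-0.394 -1.207 1.561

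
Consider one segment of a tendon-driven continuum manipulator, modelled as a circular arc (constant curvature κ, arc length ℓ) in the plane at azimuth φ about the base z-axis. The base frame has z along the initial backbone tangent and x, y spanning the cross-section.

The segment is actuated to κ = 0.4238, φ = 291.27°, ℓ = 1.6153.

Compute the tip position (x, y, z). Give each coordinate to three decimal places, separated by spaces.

0.193 -0.495 1.492

θ = κ·ℓ = 0.4238 × 1.6153 = 0.68456 rad
ρ = (1 − cos θ)/κ = (1 − 0.77469)/0.4238 = 0.53163
z = sin θ / κ = 0.63234/0.4238 = 1.49206
x = ρ cos φ = 0.53163 × cos(291.27°) = 0.19286
y = ρ sin φ = 0.53163 × sin(291.27°) = -0.49542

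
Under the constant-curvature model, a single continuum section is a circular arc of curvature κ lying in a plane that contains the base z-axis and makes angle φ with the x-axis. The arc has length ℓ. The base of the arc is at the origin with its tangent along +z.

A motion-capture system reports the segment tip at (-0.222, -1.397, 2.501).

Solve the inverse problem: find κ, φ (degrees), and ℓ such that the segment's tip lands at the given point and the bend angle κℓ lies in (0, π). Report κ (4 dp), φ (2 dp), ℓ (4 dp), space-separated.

0.3427 260.97 3.0042

ρ = √(x²+y²) = √(-0.222² + -1.397²) = 1.41453
φ = atan2(y, x) mod 360° = atan2(-1.397, -0.222) = 260.9705°
|p|² = ρ² + z² = 1.41453² + 2.501² = 8.25589
κ = 2ρ / |p|² = 2×1.41453 / 8.25589 = 0.34267
θ = 2·atan2(ρ, z) = 2·atan2(1.41453, 2.501) = 1.02946 rad
ℓ = θ/κ = 1.02946/0.34267 = 3.00422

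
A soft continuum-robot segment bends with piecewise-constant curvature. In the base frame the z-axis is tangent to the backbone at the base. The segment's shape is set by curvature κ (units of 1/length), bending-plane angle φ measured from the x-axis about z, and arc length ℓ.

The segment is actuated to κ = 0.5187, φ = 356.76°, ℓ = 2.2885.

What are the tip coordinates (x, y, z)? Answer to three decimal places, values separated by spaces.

θ = κ·ℓ = 0.5187 × 2.2885 = 1.18704 rad
ρ = (1 − cos θ)/κ = (1 − 0.37440)/0.5187 = 1.20609
z = sin θ / κ = 0.92727/0.5187 = 1.78767
x = ρ cos φ = 1.20609 × cos(356.76°) = 1.20416
y = ρ sin φ = 1.20609 × sin(356.76°) = -0.06817

1.204 -0.068 1.788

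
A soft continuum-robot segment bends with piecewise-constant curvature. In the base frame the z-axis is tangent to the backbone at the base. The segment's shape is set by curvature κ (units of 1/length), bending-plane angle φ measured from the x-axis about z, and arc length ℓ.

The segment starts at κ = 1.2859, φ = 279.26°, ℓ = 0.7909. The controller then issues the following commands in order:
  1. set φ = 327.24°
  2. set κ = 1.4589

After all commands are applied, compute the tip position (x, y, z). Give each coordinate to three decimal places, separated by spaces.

0.343 -0.221 0.627

initial: κ=1.2859, φ=279.26°, ℓ=0.7909
cmd 1: set φ=327.24° → (κ,φ,ℓ)=(1.2859,327.24°,0.7909) → tip=(0.3100,-0.1995,0.6614)
cmd 2: set κ=1.4589 → (κ,φ,ℓ)=(1.4589,327.24°,0.7909) → tip=(0.3430,-0.2207,0.6267)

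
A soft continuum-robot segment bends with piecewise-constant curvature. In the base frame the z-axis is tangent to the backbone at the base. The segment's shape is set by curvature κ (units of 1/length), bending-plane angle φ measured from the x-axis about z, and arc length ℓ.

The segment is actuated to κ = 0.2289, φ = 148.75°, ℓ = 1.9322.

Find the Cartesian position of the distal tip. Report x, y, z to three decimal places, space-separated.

-0.359 0.218 1.870

θ = κ·ℓ = 0.2289 × 1.9322 = 0.44228 rad
ρ = (1 − cos θ)/κ = (1 − 0.90378)/0.2289 = 0.42037
z = sin θ / κ = 0.42800/0.2289 = 1.86982
x = ρ cos φ = 0.42037 × cos(148.75°) = -0.35938
y = ρ sin φ = 0.42037 × sin(148.75°) = 0.21808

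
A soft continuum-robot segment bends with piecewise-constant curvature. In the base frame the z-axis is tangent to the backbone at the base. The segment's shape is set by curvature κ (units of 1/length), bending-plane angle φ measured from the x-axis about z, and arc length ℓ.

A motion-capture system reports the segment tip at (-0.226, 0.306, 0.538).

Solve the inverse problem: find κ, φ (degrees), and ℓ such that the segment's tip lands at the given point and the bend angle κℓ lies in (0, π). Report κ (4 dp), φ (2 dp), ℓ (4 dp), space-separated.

1.7524 126.45 0.7024

ρ = √(x²+y²) = √(-0.226² + 0.306²) = 0.38041
φ = atan2(y, x) mod 360° = atan2(0.306, -0.226) = 126.4482°
|p|² = ρ² + z² = 0.38041² + 0.538² = 0.43416
κ = 2ρ / |p|² = 2×0.38041 / 0.43416 = 1.75241
θ = 2·atan2(ρ, z) = 2·atan2(0.38041, 0.538) = 1.23093 rad
ℓ = θ/κ = 1.23093/1.75241 = 0.70242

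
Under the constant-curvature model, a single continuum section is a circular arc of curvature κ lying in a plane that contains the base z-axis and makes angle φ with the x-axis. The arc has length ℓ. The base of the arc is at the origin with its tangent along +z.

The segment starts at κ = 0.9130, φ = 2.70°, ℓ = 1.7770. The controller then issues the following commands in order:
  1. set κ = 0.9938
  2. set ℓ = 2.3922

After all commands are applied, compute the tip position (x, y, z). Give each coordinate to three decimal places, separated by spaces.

initial: κ=0.9130, φ=2.70°, ℓ=1.7770
cmd 1: set κ=0.9938 → (κ,φ,ℓ)=(0.9938,2.70°,1.7770) → tip=(1.2001,0.0566,0.9871)
cmd 2: set ℓ=2.3922 → (κ,φ,ℓ)=(0.9938,2.70°,2.3922) → tip=(1.7307,0.0816,0.6963)

1.731 0.082 0.696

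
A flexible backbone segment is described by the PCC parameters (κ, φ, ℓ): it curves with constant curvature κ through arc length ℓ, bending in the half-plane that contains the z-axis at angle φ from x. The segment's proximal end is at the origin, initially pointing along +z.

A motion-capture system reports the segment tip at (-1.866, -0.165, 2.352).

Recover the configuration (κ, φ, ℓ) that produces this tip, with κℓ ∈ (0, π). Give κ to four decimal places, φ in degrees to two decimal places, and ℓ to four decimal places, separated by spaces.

0.4144 185.05 3.2461

ρ = √(x²+y²) = √(-1.866² + -0.165²) = 1.87328
φ = atan2(y, x) mod 360° = atan2(-0.165, -1.866) = 185.0532°
|p|² = ρ² + z² = 1.87328² + 2.352² = 9.04108
κ = 2ρ / |p|² = 2×1.87328 / 9.04108 = 0.41439
θ = 2·atan2(ρ, z) = 2·atan2(1.87328, 2.352) = 1.34516 rad
ℓ = θ/κ = 1.34516/0.41439 = 3.24610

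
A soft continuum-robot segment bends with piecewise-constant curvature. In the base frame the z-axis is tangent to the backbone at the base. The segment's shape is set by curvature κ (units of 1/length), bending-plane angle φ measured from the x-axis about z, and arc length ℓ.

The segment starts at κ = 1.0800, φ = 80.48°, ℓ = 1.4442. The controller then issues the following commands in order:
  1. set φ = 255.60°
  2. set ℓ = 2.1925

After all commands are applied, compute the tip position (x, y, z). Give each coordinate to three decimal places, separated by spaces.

-0.395 -1.538 0.647

initial: κ=1.0800, φ=80.48°, ℓ=1.4442
cmd 1: set φ=255.60° → (κ,φ,ℓ)=(1.0800,255.60°,1.4442) → tip=(-0.2277,-0.8869,0.9259)
cmd 2: set ℓ=2.1925 → (κ,φ,ℓ)=(1.0800,255.60°,2.1925) → tip=(-0.3950,-1.5384,0.6470)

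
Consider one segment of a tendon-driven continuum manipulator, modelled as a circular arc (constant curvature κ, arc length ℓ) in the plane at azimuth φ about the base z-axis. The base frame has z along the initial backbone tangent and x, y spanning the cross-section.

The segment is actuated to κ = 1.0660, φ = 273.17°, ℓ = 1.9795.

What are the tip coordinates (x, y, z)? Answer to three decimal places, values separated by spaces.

0.079 -1.418 0.805

θ = κ·ℓ = 1.0660 × 1.9795 = 2.11015 rad
ρ = (1 − cos θ)/κ = (1 − -0.51358)/1.0660 = 1.41987
z = sin θ / κ = 0.85804/1.0660 = 0.80492
x = ρ cos φ = 1.41987 × cos(273.17°) = 0.07852
y = ρ sin φ = 1.41987 × sin(273.17°) = -1.41770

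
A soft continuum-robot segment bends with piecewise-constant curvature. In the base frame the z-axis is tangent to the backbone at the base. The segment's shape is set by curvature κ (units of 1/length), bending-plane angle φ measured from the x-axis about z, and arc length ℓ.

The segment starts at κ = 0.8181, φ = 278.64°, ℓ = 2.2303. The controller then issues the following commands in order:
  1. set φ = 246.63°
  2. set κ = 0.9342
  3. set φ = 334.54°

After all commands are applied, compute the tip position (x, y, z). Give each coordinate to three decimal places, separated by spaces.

1.441 -0.686 0.933

initial: κ=0.8181, φ=278.64°, ℓ=2.2303
cmd 1: set φ=246.63° → (κ,φ,ℓ)=(0.8181,246.63°,2.2303) → tip=(-0.6066,-1.4038,1.1832)
cmd 2: set κ=0.9342 → (κ,φ,ℓ)=(0.9342,246.63°,2.2303) → tip=(-0.6329,-1.4647,0.9328)
cmd 3: set φ=334.54° → (κ,φ,ℓ)=(0.9342,334.54°,2.2303) → tip=(1.4406,-0.6859,0.9328)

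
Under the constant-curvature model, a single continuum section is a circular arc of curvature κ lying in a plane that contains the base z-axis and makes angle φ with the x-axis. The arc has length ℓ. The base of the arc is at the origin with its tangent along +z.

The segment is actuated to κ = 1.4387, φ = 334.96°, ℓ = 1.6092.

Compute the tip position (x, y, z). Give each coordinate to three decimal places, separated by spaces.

θ = κ·ℓ = 1.4387 × 1.6092 = 2.31516 rad
ρ = (1 − cos θ)/κ = (1 − -0.67750)/1.4387 = 1.16598
z = sin θ / κ = 0.73552/1.4387 = 0.51124
x = ρ cos φ = 1.16598 × cos(334.96°) = 1.05640
y = ρ sin φ = 1.16598 × sin(334.96°) = -0.49350

1.056 -0.494 0.511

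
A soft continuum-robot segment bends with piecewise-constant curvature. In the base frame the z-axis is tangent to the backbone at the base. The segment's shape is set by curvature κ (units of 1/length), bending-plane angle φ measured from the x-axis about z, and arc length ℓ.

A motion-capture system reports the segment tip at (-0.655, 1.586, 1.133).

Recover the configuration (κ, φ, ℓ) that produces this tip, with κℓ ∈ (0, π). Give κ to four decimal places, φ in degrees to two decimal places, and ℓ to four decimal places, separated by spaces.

0.8117 112.44 2.4326

ρ = √(x²+y²) = √(-0.655² + 1.586²) = 1.71593
φ = atan2(y, x) mod 360° = atan2(1.586, -0.655) = 112.4401°
|p|² = ρ² + z² = 1.71593² + 1.133² = 4.22811
κ = 2ρ / |p|² = 2×1.71593 / 4.22811 = 0.81168
θ = 2·atan2(ρ, z) = 2·atan2(1.71593, 1.133) = 1.97445 rad
ℓ = θ/κ = 1.97445/0.81168 = 2.43256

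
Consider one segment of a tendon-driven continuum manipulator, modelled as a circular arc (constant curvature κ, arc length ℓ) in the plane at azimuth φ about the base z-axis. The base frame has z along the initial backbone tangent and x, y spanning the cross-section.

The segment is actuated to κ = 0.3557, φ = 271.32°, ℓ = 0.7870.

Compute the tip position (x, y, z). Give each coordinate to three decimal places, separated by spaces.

0.003 -0.109 0.777

θ = κ·ℓ = 0.3557 × 0.7870 = 0.27994 rad
ρ = (1 − cos θ)/κ = (1 − 0.96107)/0.3557 = 0.10944
z = sin θ / κ = 0.27629/0.3557 = 0.77676
x = ρ cos φ = 0.10944 × cos(271.32°) = 0.00252
y = ρ sin φ = 0.10944 × sin(271.32°) = -0.10941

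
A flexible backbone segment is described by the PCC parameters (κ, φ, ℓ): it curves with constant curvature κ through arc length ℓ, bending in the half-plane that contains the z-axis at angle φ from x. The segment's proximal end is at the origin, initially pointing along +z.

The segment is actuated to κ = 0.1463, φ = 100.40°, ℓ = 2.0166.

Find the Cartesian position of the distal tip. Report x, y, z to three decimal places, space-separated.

θ = κ·ℓ = 0.1463 × 2.0166 = 0.29503 rad
ρ = (1 − cos θ)/κ = (1 − 0.95679)/0.1463 = 0.29533
z = sin θ / κ = 0.29077/0.1463 = 1.98747
x = ρ cos φ = 0.29533 × cos(100.40°) = -0.05331
y = ρ sin φ = 0.29533 × sin(100.40°) = 0.29047

-0.053 0.290 1.987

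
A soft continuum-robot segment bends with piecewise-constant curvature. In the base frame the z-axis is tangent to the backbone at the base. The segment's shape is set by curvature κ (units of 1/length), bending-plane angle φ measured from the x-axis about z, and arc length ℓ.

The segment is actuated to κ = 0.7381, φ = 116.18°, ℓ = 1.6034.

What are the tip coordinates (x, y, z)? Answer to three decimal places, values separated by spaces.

θ = κ·ℓ = 0.7381 × 1.6034 = 1.18347 rad
ρ = (1 − cos θ)/κ = (1 − 0.37771)/0.7381 = 0.84309
z = sin θ / κ = 0.92592/0.7381 = 1.25447
x = ρ cos φ = 0.84309 × cos(116.18°) = -0.37197
y = ρ sin φ = 0.84309 × sin(116.18°) = 0.75660

-0.372 0.757 1.254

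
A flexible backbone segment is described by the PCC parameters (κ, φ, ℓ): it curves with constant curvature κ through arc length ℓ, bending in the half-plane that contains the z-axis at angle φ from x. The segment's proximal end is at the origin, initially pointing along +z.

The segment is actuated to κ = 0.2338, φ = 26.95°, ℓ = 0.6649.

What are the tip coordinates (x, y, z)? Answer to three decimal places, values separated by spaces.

0.046 0.023 0.662

θ = κ·ℓ = 0.2338 × 0.6649 = 0.15545 rad
ρ = (1 − cos θ)/κ = (1 − 0.98794)/0.2338 = 0.05158
z = sin θ / κ = 0.15483/0.2338 = 0.66223
x = ρ cos φ = 0.05158 × cos(26.95°) = 0.04598
y = ρ sin φ = 0.05158 × sin(26.95°) = 0.02338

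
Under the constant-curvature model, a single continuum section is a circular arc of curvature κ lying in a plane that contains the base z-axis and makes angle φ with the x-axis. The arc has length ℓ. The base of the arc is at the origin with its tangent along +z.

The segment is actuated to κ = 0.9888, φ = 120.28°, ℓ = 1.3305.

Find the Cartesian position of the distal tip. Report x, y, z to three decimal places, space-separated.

θ = κ·ℓ = 0.9888 × 1.3305 = 1.31560 rad
ρ = (1 − cos θ)/κ = (1 − 0.25244)/0.9888 = 0.75603
z = sin θ / κ = 0.96761/0.9888 = 0.97857
x = ρ cos φ = 0.75603 × cos(120.28°) = -0.38121
y = ρ sin φ = 0.75603 × sin(120.28°) = 0.65289

-0.381 0.653 0.979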